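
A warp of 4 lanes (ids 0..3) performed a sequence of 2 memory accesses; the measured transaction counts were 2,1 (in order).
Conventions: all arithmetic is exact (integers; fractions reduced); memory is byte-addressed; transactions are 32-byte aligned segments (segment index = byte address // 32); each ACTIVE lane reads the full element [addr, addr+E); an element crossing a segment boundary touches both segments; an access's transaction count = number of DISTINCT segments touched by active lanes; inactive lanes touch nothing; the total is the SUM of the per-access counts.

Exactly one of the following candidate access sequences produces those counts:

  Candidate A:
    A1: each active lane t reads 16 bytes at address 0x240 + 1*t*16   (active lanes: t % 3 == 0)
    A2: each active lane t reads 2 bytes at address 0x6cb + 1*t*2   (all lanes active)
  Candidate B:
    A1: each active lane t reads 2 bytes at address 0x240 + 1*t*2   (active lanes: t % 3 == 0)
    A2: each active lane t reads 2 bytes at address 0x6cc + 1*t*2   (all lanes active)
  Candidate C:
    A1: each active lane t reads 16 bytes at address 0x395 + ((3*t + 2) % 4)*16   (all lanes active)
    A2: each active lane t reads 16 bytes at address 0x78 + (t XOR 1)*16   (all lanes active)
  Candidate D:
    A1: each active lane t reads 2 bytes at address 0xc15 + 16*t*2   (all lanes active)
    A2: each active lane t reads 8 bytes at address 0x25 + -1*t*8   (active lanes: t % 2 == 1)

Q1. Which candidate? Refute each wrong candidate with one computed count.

B: A1 gives 1 transaction, not 2
C: A1 gives 3 transactions, not 2
D: A1 gives 4 transactions, not 2
A: all counts match (2,1)

Answer: A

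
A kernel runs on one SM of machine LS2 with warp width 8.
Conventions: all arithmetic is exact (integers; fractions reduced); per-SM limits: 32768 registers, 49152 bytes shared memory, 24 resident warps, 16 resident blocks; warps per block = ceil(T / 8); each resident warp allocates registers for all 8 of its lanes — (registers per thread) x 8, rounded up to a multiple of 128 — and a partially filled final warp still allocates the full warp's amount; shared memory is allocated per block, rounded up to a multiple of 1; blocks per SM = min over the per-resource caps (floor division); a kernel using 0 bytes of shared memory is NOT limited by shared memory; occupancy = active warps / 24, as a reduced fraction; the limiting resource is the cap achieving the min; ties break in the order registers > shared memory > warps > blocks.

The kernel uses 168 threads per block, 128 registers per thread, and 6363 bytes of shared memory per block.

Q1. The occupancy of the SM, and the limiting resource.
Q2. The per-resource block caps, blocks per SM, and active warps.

Answer: occupancy 7/8, limited by registers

registers: 1 block
shared memory: 7 blocks
warps: 1 block
blocks: 16 blocks

Answer: 1 block, 21 active warps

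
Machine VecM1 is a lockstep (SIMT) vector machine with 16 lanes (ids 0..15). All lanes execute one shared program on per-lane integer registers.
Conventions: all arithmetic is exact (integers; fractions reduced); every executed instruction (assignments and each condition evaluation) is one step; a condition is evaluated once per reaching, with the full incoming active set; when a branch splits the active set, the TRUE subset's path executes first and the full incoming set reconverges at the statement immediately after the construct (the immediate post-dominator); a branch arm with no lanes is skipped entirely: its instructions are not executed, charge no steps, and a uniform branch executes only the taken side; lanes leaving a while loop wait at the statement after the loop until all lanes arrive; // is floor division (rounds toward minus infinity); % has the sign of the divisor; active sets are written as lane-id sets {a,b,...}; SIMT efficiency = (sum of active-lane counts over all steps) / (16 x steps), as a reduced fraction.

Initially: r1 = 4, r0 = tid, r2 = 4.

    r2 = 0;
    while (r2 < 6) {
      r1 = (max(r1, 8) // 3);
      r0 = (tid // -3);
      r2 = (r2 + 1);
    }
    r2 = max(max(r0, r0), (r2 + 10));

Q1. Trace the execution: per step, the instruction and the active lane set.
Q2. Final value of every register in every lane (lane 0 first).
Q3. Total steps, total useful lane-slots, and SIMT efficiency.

step 0: r2 <- 0                      {0,1,2,3,4,5,6,7,8,9,10,11,12,13,14,15}
step 1: eval (r2 < 6)                {0,1,2,3,4,5,6,7,8,9,10,11,12,13,14,15}
step 2: r1 <- (max(r1, 8) // 3)      {0,1,2,3,4,5,6,7,8,9,10,11,12,13,14,15}
step 3: r0 <- (tid // -3)            {0,1,2,3,4,5,6,7,8,9,10,11,12,13,14,15}
step 4: r2 <- (r2 + 1)               {0,1,2,3,4,5,6,7,8,9,10,11,12,13,14,15}
step 5: eval (r2 < 6)                {0,1,2,3,4,5,6,7,8,9,10,11,12,13,14,15}
step 6: r1 <- (max(r1, 8) // 3)      {0,1,2,3,4,5,6,7,8,9,10,11,12,13,14,15}
step 7: r0 <- (tid // -3)            {0,1,2,3,4,5,6,7,8,9,10,11,12,13,14,15}
step 8: r2 <- (r2 + 1)               {0,1,2,3,4,5,6,7,8,9,10,11,12,13,14,15}
step 9: eval (r2 < 6)                {0,1,2,3,4,5,6,7,8,9,10,11,12,13,14,15}
step 10: r1 <- (max(r1, 8) // 3)      {0,1,2,3,4,5,6,7,8,9,10,11,12,13,14,15}
step 11: r0 <- (tid // -3)            {0,1,2,3,4,5,6,7,8,9,10,11,12,13,14,15}
step 12: r2 <- (r2 + 1)               {0,1,2,3,4,5,6,7,8,9,10,11,12,13,14,15}
step 13: eval (r2 < 6)                {0,1,2,3,4,5,6,7,8,9,10,11,12,13,14,15}
step 14: r1 <- (max(r1, 8) // 3)      {0,1,2,3,4,5,6,7,8,9,10,11,12,13,14,15}
step 15: r0 <- (tid // -3)            {0,1,2,3,4,5,6,7,8,9,10,11,12,13,14,15}
step 16: r2 <- (r2 + 1)               {0,1,2,3,4,5,6,7,8,9,10,11,12,13,14,15}
step 17: eval (r2 < 6)                {0,1,2,3,4,5,6,7,8,9,10,11,12,13,14,15}
step 18: r1 <- (max(r1, 8) // 3)      {0,1,2,3,4,5,6,7,8,9,10,11,12,13,14,15}
step 19: r0 <- (tid // -3)            {0,1,2,3,4,5,6,7,8,9,10,11,12,13,14,15}
step 20: r2 <- (r2 + 1)               {0,1,2,3,4,5,6,7,8,9,10,11,12,13,14,15}
step 21: eval (r2 < 6)                {0,1,2,3,4,5,6,7,8,9,10,11,12,13,14,15}
step 22: r1 <- (max(r1, 8) // 3)      {0,1,2,3,4,5,6,7,8,9,10,11,12,13,14,15}
step 23: r0 <- (tid // -3)            {0,1,2,3,4,5,6,7,8,9,10,11,12,13,14,15}
step 24: r2 <- (r2 + 1)               {0,1,2,3,4,5,6,7,8,9,10,11,12,13,14,15}
step 25: eval (r2 < 6)                {0,1,2,3,4,5,6,7,8,9,10,11,12,13,14,15}
step 26: r2 <- max(max(r0, r0), (r2 + 10)) {0,1,2,3,4,5,6,7,8,9,10,11,12,13,14,15}

Answer: 27 steps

r1: 2,2,2,2,2,2,2,2,2,2,2,2,2,2,2,2
r0: 0,-1,-1,-1,-2,-2,-2,-3,-3,-3,-4,-4,-4,-5,-5,-5
r2: 16,16,16,16,16,16,16,16,16,16,16,16,16,16,16,16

steps = 27; useful = 432; efficiency = 432/432 = 1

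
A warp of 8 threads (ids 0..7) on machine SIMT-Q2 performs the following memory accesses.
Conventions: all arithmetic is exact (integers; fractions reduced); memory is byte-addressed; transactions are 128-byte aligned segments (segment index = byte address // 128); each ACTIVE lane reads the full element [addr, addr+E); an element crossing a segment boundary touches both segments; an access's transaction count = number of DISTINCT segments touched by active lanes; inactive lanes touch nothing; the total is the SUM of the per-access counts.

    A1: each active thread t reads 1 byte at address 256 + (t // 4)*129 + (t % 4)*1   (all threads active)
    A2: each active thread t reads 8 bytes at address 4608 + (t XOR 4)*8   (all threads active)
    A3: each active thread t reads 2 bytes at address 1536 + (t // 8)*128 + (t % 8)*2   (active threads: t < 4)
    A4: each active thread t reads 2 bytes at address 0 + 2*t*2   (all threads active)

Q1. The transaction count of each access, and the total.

A1: 2 transactions
A2: 1 transaction
A3: 1 transaction
A4: 1 transaction

Answer: 2,1,1,1; total 5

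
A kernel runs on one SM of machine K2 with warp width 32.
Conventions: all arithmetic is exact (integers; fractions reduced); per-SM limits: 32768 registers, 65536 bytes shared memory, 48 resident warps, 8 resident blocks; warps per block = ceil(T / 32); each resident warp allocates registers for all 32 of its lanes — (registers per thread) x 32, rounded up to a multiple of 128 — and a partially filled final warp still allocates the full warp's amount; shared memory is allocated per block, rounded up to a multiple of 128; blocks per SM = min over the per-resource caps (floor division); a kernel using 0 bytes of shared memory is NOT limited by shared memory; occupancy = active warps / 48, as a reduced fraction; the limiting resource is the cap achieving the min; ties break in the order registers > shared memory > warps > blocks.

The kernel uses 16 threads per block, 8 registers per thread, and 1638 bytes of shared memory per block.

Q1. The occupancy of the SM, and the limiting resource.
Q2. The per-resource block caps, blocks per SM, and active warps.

Answer: occupancy 1/6, limited by blocks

registers: 128 blocks
shared memory: 39 blocks
warps: 48 blocks
blocks: 8 blocks

Answer: 8 blocks, 8 active warps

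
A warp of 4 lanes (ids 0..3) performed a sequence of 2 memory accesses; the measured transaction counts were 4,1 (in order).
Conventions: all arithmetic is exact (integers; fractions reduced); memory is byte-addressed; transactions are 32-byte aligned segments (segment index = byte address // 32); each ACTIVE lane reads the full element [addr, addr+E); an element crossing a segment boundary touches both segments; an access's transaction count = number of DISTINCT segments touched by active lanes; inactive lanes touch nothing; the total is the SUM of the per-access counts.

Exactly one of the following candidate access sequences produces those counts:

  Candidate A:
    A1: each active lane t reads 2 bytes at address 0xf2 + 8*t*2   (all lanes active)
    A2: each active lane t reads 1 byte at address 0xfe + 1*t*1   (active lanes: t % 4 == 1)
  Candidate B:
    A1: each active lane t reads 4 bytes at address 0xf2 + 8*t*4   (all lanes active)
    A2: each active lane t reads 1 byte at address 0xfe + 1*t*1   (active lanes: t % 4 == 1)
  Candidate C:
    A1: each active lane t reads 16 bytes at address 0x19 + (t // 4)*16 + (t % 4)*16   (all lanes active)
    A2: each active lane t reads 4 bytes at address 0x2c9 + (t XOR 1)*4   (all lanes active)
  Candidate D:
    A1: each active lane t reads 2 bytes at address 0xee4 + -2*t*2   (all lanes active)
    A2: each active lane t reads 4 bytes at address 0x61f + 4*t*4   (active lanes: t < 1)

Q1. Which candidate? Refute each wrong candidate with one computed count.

A: A1 gives 3 transactions, not 4
C: A1 gives 3 transactions, not 4
D: A1 gives 2 transactions, not 4
B: all counts match (4,1)

Answer: B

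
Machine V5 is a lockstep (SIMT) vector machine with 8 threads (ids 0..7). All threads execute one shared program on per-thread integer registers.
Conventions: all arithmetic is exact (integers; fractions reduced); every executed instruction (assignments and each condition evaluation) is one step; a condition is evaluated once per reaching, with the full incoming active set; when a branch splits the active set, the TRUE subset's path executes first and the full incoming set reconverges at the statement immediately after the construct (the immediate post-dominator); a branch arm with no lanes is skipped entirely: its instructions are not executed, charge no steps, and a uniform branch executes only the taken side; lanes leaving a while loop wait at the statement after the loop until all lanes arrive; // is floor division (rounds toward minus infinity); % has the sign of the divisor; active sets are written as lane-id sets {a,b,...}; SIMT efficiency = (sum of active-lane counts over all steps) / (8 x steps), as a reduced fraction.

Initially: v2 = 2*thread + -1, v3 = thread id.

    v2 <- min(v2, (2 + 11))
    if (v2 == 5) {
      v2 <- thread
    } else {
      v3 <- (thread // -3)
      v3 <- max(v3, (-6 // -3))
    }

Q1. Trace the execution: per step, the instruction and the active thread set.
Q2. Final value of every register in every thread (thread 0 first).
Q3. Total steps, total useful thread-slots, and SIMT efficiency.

step 0: v2 <- min(v2, (2 + 11))      {0,1,2,3,4,5,6,7}
step 1: eval (v2 == 5)               {0,1,2,3,4,5,6,7}
step 2: v2 <- thread                 {3}
step 3: v3 <- (thread // -3)         {0,1,2,4,5,6,7}
step 4: v3 <- max(v3, (-6 // -3))    {0,1,2,4,5,6,7}

Answer: 5 steps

v2: -1,1,3,3,7,9,11,13
v3: 2,2,2,3,2,2,2,2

steps = 5; useful = 31; efficiency = 31/40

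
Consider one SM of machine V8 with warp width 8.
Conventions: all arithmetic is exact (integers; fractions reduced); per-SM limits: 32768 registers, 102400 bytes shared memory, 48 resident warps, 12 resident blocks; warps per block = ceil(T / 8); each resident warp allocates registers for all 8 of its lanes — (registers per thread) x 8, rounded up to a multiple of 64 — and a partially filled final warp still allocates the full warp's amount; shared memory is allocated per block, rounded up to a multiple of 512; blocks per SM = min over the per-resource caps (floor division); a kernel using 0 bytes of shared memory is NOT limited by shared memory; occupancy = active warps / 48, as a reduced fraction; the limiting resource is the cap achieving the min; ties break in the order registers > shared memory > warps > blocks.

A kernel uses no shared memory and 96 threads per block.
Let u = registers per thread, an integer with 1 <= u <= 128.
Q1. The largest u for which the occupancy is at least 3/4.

Answer: u = 112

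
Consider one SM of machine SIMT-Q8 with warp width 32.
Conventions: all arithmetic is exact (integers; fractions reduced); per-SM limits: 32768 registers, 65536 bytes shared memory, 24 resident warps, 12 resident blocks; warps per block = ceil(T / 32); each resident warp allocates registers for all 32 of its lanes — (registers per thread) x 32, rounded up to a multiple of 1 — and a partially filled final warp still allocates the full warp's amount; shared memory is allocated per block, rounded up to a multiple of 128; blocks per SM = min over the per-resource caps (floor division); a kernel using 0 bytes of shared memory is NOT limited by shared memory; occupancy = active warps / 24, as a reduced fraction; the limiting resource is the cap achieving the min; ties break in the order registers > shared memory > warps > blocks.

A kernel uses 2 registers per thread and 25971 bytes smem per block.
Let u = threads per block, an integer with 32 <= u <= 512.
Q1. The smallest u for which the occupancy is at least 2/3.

Answer: u = 225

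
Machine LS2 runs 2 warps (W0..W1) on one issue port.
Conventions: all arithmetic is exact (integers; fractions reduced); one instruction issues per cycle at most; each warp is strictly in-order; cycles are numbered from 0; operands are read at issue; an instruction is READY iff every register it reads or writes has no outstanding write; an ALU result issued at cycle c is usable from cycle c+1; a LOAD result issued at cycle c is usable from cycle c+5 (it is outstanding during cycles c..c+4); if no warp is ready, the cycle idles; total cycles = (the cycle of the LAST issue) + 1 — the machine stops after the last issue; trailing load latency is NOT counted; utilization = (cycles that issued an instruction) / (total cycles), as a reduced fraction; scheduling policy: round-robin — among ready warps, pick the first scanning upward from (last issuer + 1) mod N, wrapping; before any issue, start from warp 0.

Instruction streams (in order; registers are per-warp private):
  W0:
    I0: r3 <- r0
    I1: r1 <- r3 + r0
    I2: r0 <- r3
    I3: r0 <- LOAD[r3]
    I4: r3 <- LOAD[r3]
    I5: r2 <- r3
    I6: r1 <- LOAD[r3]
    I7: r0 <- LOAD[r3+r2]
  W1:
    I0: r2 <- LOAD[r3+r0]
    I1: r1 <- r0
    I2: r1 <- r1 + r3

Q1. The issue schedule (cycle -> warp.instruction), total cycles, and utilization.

cycle 0: W0.I0
cycle 1: W1.I0
cycle 2: W0.I1
cycle 3: W1.I1
cycle 4: W0.I2
cycle 5: W1.I2
cycle 6: W0.I3
cycle 7: W0.I4
cycle 8: idle
cycle 9: idle
cycle 10: idle
cycle 11: idle
cycle 12: W0.I5
cycle 13: W0.I6
cycle 14: W0.I7

Answer: 15 cycles, utilization 11/15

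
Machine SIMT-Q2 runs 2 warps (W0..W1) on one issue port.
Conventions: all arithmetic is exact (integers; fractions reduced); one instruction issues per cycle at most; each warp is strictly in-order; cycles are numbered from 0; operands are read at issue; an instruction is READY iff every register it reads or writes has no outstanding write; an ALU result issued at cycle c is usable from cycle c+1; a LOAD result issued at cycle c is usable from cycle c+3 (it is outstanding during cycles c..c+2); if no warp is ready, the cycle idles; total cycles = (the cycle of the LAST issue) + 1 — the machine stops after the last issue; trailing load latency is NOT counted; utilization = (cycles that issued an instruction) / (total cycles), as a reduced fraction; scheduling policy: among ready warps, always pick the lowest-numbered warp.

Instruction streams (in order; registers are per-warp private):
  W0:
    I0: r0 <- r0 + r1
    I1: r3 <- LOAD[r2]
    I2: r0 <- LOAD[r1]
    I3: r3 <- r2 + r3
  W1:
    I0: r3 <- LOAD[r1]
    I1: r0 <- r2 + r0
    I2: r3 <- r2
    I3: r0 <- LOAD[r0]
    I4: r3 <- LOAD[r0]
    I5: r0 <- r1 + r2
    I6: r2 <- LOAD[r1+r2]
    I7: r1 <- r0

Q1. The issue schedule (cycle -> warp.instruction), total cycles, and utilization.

cycle 0: W0.I0
cycle 1: W0.I1
cycle 2: W0.I2
cycle 3: W1.I0
cycle 4: W0.I3
cycle 5: W1.I1
cycle 6: W1.I2
cycle 7: W1.I3
cycle 8: idle
cycle 9: idle
cycle 10: W1.I4
cycle 11: W1.I5
cycle 12: W1.I6
cycle 13: W1.I7

Answer: 14 cycles, utilization 6/7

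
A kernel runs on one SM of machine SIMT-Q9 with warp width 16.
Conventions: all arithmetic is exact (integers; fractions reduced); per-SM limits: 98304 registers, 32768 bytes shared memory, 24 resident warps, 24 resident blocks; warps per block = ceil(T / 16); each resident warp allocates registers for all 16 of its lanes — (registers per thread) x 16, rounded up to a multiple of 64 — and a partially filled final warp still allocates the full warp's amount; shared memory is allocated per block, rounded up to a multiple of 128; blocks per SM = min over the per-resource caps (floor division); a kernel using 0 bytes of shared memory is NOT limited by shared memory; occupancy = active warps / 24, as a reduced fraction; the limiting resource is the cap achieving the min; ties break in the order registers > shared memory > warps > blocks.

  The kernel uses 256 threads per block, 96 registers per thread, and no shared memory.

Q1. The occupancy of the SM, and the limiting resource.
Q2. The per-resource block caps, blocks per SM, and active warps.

Answer: occupancy 2/3, limited by warps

registers: 4 blocks
shared memory: no limit (kernel uses none)
warps: 1 block
blocks: 24 blocks

Answer: 1 block, 16 active warps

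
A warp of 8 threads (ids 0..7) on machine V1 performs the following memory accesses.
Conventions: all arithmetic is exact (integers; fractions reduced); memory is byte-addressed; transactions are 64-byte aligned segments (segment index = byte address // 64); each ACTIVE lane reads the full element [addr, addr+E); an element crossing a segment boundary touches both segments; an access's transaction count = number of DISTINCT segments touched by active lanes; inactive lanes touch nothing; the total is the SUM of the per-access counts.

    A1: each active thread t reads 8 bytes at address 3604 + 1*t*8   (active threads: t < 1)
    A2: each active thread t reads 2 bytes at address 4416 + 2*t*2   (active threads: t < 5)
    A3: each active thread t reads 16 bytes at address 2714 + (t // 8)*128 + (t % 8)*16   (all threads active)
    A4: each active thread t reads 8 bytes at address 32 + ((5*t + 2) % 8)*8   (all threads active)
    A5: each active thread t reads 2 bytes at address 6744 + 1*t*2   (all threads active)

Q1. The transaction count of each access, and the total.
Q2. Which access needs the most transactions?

A1: 1 transaction
A2: 1 transaction
A3: 3 transactions
A4: 2 transactions
A5: 1 transaction

Answer: 1,1,3,2,1; total 8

Answer: A3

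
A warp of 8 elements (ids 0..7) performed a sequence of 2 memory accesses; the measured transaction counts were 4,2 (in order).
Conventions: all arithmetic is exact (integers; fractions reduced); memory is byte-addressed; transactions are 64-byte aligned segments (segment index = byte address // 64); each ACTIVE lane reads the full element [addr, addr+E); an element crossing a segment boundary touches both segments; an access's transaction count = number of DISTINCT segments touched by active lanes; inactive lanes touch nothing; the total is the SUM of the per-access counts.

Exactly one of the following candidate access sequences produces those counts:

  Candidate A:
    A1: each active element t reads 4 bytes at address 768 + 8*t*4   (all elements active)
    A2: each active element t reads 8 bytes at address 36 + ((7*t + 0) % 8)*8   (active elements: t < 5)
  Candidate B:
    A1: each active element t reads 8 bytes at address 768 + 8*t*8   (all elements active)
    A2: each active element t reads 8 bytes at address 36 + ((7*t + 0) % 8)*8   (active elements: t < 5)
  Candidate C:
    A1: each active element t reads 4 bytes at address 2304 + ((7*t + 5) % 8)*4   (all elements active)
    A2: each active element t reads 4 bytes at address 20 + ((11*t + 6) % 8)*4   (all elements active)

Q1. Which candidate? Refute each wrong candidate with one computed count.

B: A1 gives 8 transactions, not 4
C: A1 gives 1 transaction, not 4
A: all counts match (4,2)

Answer: A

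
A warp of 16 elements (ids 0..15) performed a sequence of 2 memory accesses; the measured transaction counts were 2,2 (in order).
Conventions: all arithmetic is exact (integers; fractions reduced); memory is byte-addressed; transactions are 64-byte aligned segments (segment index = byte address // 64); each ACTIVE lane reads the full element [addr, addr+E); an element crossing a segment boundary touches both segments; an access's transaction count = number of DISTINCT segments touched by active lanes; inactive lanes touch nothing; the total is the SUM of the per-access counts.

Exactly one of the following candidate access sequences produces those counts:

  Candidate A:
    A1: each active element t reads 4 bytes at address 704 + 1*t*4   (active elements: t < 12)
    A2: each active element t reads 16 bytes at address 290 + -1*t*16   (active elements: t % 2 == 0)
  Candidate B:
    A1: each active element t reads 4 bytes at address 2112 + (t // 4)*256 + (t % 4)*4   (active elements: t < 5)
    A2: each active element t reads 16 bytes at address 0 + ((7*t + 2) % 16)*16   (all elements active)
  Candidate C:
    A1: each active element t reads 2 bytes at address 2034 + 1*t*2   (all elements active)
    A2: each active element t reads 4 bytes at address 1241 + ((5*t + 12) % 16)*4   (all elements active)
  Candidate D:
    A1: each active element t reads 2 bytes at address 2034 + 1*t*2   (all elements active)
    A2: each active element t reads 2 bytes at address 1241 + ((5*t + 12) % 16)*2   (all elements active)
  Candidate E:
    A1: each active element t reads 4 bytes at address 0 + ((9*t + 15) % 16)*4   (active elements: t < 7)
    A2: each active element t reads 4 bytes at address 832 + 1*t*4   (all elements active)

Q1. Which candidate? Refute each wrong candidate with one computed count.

A: A1 gives 1 transaction, not 2
B: A2 gives 4 transactions, not 2
D: A2 gives 1 transaction, not 2
E: A1 gives 1 transaction, not 2
C: all counts match (2,2)

Answer: C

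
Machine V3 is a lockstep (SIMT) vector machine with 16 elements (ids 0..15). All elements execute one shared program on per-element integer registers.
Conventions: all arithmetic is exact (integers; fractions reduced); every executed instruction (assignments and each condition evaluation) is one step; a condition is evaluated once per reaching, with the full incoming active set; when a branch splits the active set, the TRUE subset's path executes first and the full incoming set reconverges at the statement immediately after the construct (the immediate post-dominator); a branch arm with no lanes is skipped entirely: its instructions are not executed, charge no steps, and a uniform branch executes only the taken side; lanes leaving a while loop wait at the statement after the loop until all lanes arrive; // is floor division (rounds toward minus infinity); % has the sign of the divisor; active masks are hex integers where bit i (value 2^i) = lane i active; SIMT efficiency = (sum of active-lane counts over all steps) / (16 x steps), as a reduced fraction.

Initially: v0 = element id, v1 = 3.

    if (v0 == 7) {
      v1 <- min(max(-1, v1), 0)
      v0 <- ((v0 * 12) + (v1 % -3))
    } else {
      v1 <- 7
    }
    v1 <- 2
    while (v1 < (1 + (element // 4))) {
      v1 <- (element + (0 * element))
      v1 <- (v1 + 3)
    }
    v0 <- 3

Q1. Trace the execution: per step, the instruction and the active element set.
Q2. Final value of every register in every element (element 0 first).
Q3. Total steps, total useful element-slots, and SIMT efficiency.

step 0: eval (v0 == 7)               0xffff
step 1: v1 <- min(max(-1, v1), 0)    0x0080
step 2: v0 <- ((v0 * 12) + (v1 % -3)) 0x0080
step 3: v1 <- 7                      0xff7f
step 4: v1 <- 2                      0xffff
step 5: eval (v1 < (1 + (element // 4))) 0xffff
step 6: v1 <- (element + (0 * element)) 0xff00
step 7: v1 <- (v1 + 3)               0xff00
step 8: eval (v1 < (1 + (element // 4))) 0xff00
step 9: v0 <- 3                      0xffff

Answer: 10 steps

v0: 3,3,3,3,3,3,3,3,3,3,3,3,3,3,3,3
v1: 2,2,2,2,2,2,2,2,11,12,13,14,15,16,17,18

steps = 10; useful = 105; efficiency = 105/160 = 21/32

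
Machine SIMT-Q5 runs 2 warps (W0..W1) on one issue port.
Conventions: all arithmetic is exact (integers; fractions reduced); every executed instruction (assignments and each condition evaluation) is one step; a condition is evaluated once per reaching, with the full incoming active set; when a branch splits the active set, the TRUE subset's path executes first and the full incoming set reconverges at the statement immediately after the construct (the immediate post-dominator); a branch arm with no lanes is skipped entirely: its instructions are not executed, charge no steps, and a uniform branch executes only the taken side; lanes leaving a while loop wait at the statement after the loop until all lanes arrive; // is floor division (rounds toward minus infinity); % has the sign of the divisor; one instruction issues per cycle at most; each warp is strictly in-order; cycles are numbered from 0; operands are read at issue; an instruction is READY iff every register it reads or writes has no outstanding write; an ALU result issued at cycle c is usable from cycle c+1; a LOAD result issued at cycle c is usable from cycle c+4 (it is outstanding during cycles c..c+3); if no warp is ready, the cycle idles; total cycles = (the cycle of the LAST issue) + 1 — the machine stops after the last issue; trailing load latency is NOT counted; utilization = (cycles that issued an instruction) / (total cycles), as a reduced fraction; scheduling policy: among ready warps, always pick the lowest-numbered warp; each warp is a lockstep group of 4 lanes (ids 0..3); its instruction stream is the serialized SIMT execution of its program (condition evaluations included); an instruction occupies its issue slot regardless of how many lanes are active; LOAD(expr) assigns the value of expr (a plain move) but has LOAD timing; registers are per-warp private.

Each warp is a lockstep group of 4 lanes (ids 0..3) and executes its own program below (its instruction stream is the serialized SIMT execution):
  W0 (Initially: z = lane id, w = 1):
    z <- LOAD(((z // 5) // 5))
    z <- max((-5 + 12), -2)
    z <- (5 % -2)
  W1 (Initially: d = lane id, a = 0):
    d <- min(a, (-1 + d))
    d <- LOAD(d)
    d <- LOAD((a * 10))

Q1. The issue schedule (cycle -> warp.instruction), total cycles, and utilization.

cycle 0: W0.I0
cycle 1: W1.I0
cycle 2: W1.I1
cycle 3: idle
cycle 4: W0.I1
cycle 5: W0.I2
cycle 6: W1.I2

Answer: 7 cycles, utilization 6/7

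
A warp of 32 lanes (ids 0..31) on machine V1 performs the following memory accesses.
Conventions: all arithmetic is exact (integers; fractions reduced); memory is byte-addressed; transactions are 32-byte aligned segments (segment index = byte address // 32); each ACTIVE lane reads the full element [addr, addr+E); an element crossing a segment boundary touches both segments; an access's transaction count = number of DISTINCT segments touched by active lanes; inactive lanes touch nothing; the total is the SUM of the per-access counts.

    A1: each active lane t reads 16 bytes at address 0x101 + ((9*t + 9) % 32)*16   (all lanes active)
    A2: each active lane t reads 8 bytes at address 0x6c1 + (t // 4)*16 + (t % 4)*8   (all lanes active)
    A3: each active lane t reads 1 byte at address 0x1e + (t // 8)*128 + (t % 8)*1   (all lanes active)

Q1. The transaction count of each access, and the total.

A1: 17 transactions
A2: 5 transactions
A3: 8 transactions

Answer: 17,5,8; total 30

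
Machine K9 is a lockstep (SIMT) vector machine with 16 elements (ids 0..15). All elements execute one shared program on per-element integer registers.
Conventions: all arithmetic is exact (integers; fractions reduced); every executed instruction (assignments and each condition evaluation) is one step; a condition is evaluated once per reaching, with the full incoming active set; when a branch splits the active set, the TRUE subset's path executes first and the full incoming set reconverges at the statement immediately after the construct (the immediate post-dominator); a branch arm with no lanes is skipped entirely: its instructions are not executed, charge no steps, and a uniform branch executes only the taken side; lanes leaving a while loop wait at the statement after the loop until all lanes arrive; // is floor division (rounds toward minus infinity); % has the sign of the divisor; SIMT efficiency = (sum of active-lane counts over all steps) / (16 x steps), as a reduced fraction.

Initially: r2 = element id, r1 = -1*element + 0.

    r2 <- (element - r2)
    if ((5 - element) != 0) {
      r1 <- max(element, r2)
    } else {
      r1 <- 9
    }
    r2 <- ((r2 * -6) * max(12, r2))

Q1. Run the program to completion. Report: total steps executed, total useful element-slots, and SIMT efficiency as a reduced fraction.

Answer: 5 steps, 64 useful, 4/5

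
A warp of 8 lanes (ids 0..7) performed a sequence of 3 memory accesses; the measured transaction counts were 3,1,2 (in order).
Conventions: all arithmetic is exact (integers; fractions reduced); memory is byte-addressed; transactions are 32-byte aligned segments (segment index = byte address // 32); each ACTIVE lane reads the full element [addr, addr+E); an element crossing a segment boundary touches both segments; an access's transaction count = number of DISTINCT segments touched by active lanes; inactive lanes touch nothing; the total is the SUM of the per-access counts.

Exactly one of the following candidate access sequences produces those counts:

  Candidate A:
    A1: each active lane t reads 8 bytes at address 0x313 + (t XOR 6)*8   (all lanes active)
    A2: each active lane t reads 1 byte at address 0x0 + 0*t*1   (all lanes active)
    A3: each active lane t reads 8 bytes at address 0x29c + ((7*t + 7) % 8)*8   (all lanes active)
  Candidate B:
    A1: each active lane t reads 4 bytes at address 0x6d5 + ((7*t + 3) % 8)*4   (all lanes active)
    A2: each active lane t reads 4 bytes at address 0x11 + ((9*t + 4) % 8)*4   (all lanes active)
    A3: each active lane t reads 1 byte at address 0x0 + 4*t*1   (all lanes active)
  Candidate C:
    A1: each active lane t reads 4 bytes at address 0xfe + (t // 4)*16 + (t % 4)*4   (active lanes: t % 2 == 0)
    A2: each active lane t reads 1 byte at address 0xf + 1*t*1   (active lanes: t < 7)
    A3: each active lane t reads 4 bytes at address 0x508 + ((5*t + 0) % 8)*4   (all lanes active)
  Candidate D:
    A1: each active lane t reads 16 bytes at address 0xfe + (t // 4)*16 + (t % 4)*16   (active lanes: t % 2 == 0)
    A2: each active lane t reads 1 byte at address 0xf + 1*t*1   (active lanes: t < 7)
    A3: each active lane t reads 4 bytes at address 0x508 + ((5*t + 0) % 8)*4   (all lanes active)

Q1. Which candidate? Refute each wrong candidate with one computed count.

A: A3 gives 3 transactions, not 2
B: A1 gives 2 transactions, not 3
C: A1 gives 2 transactions, not 3
D: all counts match (3,1,2)

Answer: D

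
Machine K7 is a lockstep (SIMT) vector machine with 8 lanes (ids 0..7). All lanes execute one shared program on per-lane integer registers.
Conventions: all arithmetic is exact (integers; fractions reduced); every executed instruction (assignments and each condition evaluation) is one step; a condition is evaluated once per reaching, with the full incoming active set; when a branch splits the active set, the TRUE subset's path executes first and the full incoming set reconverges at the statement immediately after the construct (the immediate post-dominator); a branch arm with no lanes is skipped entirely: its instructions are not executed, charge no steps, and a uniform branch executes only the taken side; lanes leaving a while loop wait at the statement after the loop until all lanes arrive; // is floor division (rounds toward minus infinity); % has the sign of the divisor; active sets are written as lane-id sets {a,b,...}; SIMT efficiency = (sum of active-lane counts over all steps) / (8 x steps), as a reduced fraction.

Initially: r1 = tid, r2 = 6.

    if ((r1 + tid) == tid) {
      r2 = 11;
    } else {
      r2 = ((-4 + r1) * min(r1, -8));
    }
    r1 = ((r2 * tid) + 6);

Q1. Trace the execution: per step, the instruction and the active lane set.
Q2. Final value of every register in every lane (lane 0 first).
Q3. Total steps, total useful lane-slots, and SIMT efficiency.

step 0: eval ((r1 + tid) == tid)     {0,1,2,3,4,5,6,7}
step 1: r2 <- 11                     {0}
step 2: r2 <- ((-4 + r1) * min(r1, -8)) {1,2,3,4,5,6,7}
step 3: r1 <- ((r2 * tid) + 6)       {0,1,2,3,4,5,6,7}

Answer: 4 steps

r1: 6,30,38,30,6,-34,-90,-162
r2: 11,24,16,8,0,-8,-16,-24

steps = 4; useful = 24; efficiency = 24/32 = 3/4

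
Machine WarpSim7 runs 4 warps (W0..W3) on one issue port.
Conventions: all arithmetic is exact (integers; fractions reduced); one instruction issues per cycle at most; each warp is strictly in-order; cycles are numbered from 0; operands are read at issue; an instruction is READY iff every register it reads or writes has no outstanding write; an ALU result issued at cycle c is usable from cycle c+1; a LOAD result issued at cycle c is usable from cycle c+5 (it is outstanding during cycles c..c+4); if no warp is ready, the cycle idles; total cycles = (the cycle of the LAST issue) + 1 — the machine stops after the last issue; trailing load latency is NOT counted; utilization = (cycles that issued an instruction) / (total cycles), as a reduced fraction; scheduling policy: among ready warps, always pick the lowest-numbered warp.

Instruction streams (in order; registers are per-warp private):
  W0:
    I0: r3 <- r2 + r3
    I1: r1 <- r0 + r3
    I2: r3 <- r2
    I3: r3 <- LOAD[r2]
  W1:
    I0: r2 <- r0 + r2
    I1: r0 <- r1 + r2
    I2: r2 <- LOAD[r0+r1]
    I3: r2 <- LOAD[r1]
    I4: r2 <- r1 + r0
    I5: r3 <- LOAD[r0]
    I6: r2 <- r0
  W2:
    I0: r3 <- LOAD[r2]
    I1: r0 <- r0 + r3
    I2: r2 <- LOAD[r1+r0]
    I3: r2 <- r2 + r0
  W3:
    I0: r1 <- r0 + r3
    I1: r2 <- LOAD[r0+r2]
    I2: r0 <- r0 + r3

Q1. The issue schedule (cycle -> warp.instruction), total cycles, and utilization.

cycle 0: W0.I0
cycle 1: W0.I1
cycle 2: W0.I2
cycle 3: W0.I3
cycle 4: W1.I0
cycle 5: W1.I1
cycle 6: W1.I2
cycle 7: W2.I0
cycle 8: W3.I0
cycle 9: W3.I1
cycle 10: W3.I2
cycle 11: W1.I3
cycle 12: W2.I1
cycle 13: W2.I2
cycle 14: idle
cycle 15: idle
cycle 16: W1.I4
cycle 17: W1.I5
cycle 18: W1.I6
cycle 19: W2.I3

Answer: 20 cycles, utilization 9/10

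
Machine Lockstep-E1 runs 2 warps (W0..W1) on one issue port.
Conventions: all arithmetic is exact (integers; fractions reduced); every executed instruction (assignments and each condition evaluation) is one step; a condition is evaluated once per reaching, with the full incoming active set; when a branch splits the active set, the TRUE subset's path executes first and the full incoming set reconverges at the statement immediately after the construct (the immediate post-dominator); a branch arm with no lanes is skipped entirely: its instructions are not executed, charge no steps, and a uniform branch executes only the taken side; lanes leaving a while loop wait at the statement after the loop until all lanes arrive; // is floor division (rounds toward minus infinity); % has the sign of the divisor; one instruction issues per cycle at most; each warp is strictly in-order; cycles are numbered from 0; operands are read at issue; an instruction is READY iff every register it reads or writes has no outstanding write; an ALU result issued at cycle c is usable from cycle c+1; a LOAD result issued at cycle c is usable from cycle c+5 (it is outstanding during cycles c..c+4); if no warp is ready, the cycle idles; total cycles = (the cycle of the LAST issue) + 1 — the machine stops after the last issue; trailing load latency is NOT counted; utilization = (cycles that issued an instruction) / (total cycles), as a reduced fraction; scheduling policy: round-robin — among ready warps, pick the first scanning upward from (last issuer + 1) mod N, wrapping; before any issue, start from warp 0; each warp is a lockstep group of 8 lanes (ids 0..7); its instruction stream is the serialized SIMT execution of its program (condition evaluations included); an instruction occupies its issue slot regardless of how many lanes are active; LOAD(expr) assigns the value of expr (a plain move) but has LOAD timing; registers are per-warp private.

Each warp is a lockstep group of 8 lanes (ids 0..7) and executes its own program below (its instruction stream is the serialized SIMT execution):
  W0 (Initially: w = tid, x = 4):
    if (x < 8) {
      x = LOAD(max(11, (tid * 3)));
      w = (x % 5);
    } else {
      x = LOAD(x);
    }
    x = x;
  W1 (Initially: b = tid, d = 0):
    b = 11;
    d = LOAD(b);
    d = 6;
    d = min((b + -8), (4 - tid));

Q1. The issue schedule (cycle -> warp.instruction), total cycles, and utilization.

cycle 0: W0.I0
cycle 1: W1.I0
cycle 2: W0.I1
cycle 3: W1.I1
cycle 4: idle
cycle 5: idle
cycle 6: idle
cycle 7: W0.I2
cycle 8: W1.I2
cycle 9: W0.I3
cycle 10: W1.I3

Answer: 11 cycles, utilization 8/11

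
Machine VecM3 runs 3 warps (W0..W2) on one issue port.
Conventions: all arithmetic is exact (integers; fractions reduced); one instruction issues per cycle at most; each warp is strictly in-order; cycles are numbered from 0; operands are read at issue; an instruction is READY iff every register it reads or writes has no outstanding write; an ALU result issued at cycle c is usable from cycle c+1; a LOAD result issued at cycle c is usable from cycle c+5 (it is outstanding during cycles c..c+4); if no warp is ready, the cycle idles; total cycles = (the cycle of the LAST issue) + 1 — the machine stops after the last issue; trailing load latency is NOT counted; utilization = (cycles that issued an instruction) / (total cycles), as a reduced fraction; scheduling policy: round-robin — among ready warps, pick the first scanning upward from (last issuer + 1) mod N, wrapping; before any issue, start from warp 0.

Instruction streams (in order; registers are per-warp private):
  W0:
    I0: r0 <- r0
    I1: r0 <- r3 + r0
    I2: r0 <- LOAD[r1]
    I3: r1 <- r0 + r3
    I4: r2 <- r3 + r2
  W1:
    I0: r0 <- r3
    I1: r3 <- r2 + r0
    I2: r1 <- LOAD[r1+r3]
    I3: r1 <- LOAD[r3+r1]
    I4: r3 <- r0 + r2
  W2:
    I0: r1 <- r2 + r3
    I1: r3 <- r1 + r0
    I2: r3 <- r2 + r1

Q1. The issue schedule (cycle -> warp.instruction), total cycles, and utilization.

cycle 0: W0.I0
cycle 1: W1.I0
cycle 2: W2.I0
cycle 3: W0.I1
cycle 4: W1.I1
cycle 5: W2.I1
cycle 6: W0.I2
cycle 7: W1.I2
cycle 8: W2.I2
cycle 9: idle
cycle 10: idle
cycle 11: W0.I3
cycle 12: W1.I3
cycle 13: W0.I4
cycle 14: W1.I4

Answer: 15 cycles, utilization 13/15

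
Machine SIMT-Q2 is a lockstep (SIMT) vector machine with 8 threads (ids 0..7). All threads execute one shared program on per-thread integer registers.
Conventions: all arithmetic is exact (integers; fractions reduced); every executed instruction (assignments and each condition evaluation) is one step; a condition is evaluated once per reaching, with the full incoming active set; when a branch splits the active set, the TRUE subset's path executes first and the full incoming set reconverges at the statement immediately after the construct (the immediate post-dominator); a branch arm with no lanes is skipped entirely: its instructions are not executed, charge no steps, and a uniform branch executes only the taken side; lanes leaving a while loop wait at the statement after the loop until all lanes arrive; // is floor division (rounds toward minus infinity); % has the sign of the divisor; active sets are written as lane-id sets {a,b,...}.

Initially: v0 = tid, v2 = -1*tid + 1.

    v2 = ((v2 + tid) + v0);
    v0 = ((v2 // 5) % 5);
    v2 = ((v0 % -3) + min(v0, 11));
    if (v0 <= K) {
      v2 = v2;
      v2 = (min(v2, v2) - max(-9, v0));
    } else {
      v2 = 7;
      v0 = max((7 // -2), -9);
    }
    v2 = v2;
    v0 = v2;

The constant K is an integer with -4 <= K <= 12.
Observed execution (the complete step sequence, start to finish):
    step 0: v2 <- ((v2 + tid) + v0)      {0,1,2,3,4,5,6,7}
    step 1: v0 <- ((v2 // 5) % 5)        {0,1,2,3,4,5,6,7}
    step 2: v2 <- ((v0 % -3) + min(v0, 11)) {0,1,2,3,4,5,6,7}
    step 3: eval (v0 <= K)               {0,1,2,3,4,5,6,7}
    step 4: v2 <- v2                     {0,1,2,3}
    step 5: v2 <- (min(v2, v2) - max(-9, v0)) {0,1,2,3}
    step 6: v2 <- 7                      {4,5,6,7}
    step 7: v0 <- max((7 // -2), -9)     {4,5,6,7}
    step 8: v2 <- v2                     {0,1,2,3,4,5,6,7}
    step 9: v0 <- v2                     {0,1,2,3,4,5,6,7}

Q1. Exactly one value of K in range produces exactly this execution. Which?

Answer: K = 0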